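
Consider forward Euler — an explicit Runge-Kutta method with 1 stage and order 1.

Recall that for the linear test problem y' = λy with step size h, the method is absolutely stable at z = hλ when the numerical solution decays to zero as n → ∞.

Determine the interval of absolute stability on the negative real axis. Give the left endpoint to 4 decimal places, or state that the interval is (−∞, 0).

z∈(-2.0000,0).

Set f=λy, z=hλ:
  order 1, 1-stage ⇒ R(z)=1+z
  (e.g. R(-1)=0.00000, |R|=0.00000)

Boundary: |R(x)|=1, x<0.
x=-1: |R|=0.0000
|R(-2.14)|=1.1400 |R(-1.41)|=0.4100 |R(-0.8)|=0.2000
Bisect:
  x_lo=-2.8012 |R|=1.8012  x_hi=-0.3709 |R|=0.6291
  mid=-1.58606 |R|=0.58606 →hi
  mid=-2.19365 |R|=1.19365 →lo
  mid=-1.88986 |R|=0.88986 →hi
  mid=-2.04175 |R|=1.04175 →lo
  mid=-1.96581 |R|=0.96581 →hi
  mid=-2.00378 |R|=1.00378 →lo
  mid=-1.98479 |R|=0.98479 →hi
  mid=-1.99429 |R|=0.99429 →hi
  mid=-1.99903 |R|=0.99903 →hi
  mid=-2.00141 |R|=1.00141 →lo
  ...
  [-2.00007,-1.99992] ⇒ x*=-2.0000
So |R|<1 on (-2.0000, 0).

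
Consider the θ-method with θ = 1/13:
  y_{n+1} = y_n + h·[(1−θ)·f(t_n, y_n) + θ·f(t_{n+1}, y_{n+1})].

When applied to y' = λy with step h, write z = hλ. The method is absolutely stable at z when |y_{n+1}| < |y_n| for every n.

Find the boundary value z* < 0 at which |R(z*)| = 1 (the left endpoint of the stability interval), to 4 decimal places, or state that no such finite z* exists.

On y'=λy, z=hλ:
  y_{n+1} = y_n + z·[12/13·y_n + 1/13·y_{n+1}] ⇒ (1 − 1/13z)y_{n+1} = (1 + 12/13z)y_n
  Hence R(z) = (1 + 12/13z)/(1 − 1/13z).

Need |R(x)|<1, x<0.
x=-0.32: |R|=0.6877
R=−1: 1+12/13x = −1+1/13x ⇒ -11/13x=2 ⇒ x=2/(-11/13)=-2.3636
Confirm numerically:
  x=-2.004: |R|=0.73634 <1
  x=-1.129: |R|=0.03879 <1
  x=-1.005: |R|=0.06712 <1
  x=-2.881: |R|=1.35835 >1
  x=-2.803: |R|=1.30583 >1
  x=-2.429: |R|=1.04660 >1
So |R|<1 on (-2.3636, 0).

left endpoint -2.3636.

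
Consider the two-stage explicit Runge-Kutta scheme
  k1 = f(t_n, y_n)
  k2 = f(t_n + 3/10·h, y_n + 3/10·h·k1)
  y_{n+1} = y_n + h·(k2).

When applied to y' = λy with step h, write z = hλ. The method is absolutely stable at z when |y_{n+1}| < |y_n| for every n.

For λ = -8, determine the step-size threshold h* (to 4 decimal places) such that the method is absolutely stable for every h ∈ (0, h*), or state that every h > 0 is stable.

(-3.3333,0); λ=-8 ⇒ h* = (10/3)/8 = 0.4167.

On y'=λy, z=hλ:
  k1=λy_n ⇒ h·k1=z·y_n;  k2=λ(1+3/10z)y_n ⇒ h·k2=z(1+3/10z)y_n
  y_{n+1}/y_n = 1 + z(1+3/10z) = 1 + z + 3/10z²
  ⇒ R(z) = 1 + z + 3/10z².

Solve |R(x)|<1 on ℝ⁻.
x=-1.33: |R|=0.2007
R=1: x+3/10x²=0 ⇒ x=−10/3=-3.3333; min R=1−1/(4·3/10)=0.1667>−1
Confirm numerically:
  x=-1.905: |R|=0.18371 <1
  x=-1.651: |R|=0.16674 <1
  x=-1.414: |R|=0.18582 <1
  x=-3.920: |R|=1.68992 >1
  x=-3.689: |R|=1.39362 >1
Stable set (-3.3333, 0).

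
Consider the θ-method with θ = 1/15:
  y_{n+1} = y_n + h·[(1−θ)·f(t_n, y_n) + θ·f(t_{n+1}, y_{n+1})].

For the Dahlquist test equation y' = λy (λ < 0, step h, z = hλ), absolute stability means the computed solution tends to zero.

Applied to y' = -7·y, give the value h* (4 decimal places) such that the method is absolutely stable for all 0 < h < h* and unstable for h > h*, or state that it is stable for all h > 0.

Test eqn y'=λy, z=hλ:
  y_{n+1} = y_n + z·[14/15·y_n + 1/15·y_{n+1}] ⇒ (1 − 1/15z)y_{n+1} = (1 + 14/15z)y_n
  ⇒ R(z) = (1 + 14/15z)/(1 − 1/15z).

Solve |R(x)|<1 on ℝ⁻.
x=-0.48: |R|=0.5349
R=−1: 1+14/15x = −1+1/15x ⇒ -13/15x=2 ⇒ x=2/(-13/15)=-2.3077
Confirm numerically:
  x=-2.246: |R|=0.95350 <1
  x=-2.217: |R|=0.93152 <1
  x=-1.345: |R|=0.23432 <1
  x=-0.965: |R|=0.09333 <1
  x=-2.852: |R|=1.39637 >1
  x=-2.761: |R|=1.33179 >1
  x=-2.503: |R|=1.14506 >1
Interval (-2.3077, 0).

(-2.3077,0); λ=-7 ⇒ h* = (30/13)/7 = 0.3297.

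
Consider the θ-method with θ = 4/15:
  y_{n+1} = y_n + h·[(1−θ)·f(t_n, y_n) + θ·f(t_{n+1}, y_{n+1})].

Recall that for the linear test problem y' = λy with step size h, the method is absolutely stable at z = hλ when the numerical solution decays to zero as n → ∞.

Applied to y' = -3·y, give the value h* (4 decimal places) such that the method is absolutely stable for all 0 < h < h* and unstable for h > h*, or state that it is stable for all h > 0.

(-4.2857,0); λ=-3 ⇒ h* = (30/7)/3 = 1.4286.

With y'=λy (z=hλ):
  y_{n+1} = y_n + z·[11/15·y_n + 4/15·y_{n+1}] ⇒ (1 − 4/15z)y_{n+1} = (1 + 11/15z)y_n
  Hence R(z) = (1 + 11/15z)/(1 − 4/15z).

Need |R(x)|<1, x<0.
x=-1.24: |R|=0.0681
R=−1: 1+11/15x = −1+4/15x ⇒ -7/15x=2 ⇒ x=2/(-7/15)=-4.2857
Confirm numerically:
  x=-4.175: |R|=0.97555 <1
  x=-4.085: |R|=0.95517 <1
  x=-3.470: |R|=0.80229 <1
  x=-3.034: |R|=0.67711 <1
  x=-4.677: |R|=1.08126 >1
  x=-4.474: |R|=1.04007 >1
Interval (-4.2857, 0).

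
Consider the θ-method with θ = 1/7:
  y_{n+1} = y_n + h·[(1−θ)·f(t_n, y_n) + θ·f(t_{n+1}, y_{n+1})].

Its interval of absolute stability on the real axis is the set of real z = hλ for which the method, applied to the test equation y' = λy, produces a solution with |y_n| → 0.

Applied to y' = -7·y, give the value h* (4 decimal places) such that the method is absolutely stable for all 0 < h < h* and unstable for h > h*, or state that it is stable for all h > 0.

With y'=λy (z=hλ):
  y_{n+1} = y_n + z·[6/7·y_n + 1/7·y_{n+1}] ⇒ (1 − 1/7z)y_{n+1} = (1 + 6/7z)y_n
  Hence R(z) = (1 + 6/7z)/(1 − 1/7z).

Boundary: |R(x)|=1, x<0.
x=-1.22: |R|=0.0389
R=−1: 1+6/7x = −1+1/7x ⇒ -5/7x=2 ⇒ x=2/(-5/7)=-2.8000
Confirm numerically:
  x=-2.747: |R|=0.97281 <1
  x=-2.621: |R|=0.90697 <1
  x=-1.878: |R|=0.48074 <1
  x=-3.358: |R|=1.26936 >1
  x=-3.290: |R|=1.23810 >1
  x=-3.214: |R|=1.20266 >1
So |R|<1 on (-2.8000, 0).

(-2.8000,0); λ=-7 ⇒ h* = (14/5)/7 = 0.4000.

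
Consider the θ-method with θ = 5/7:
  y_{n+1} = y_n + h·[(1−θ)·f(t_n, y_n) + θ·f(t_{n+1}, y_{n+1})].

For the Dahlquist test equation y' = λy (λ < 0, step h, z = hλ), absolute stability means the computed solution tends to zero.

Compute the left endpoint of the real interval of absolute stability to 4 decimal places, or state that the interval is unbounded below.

Set f=λy, z=hλ:
  y_{n+1} = y_n + z·[2/7·y_n + 5/7·y_{n+1}] ⇒ (1 − 5/7z)y_{n+1} = (1 + 2/7z)y_n
  ⇒ R(z) = (1 + 2/7z)/(1 − 5/7z).

Solve |R(x)|<1 on ℝ⁻.
x=-1.5: |R|=0.2759
x=-2: |R|=0.1765
x=-10: |R|=0.2281
x=-100: |R|=0.3807
θ=5/7≥1/2 ⇒ |1+2/7x|<|1−5/7x| ∀x<0 ⇒ stable on all of ℝ⁻.

(−∞, 0) — no finite endpoint.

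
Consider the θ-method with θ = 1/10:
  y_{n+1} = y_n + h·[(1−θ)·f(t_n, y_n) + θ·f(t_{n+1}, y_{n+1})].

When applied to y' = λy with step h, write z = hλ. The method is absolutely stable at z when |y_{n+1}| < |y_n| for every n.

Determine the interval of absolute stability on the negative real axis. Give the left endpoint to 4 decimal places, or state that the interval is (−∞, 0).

On y'=λy, z=hλ:
  y_{n+1} = y_n + z·[9/10·y_n + 1/10·y_{n+1}] ⇒ (1 − 1/10z)y_{n+1} = (1 + 9/10z)y_n
  R(z) = (1 + 9/10z)/(1 − 1/10z).

Boundary: |R(x)|=1, x<0.
x=-0.9: |R|=0.1743
R=−1: 1+9/10x = −1+1/10x ⇒ -4/5x=2 ⇒ x=2/(-4/5)=-2.5000
Confirm numerically:
  x=-1.975: |R|=0.64927 <1
  x=-1.476: |R|=0.28616 <1
  x=-1.349: |R|=0.18865 <1
  x=-3.100: |R|=1.36641 >1
  x=-3.071: |R|=1.34948 >1
  x=-2.946: |R|=1.27561 >1
Interval (-2.5000, 0).

z∈(-2.5000,0).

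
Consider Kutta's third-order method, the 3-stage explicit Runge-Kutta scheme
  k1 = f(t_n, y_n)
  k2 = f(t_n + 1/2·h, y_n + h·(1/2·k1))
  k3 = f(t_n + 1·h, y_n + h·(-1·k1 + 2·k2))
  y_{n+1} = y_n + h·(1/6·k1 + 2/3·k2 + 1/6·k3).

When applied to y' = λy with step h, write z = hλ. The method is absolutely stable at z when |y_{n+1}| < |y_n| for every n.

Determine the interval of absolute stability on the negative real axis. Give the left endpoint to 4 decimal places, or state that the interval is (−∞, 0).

(-2.5127, 0).

With y'=λy (z=hλ):
  order 3, 3-stage ⇒ R(z)=1+z+z^2/2+z^3/6
  (e.g. R(-1.15)=0.25777, |R|=0.25777)

Boundary: |R(x)|=1, x<0.
x=-1.15: |R|=0.2578
|R(-2.61)|=1.1672 |R(-1.88)|=0.2202 |R(-1.65)|=0.0374
Bisect:
  x_lo=-3.2478 |R|=2.6833  x_hi=-0.1622 |R|=0.8502
  mid=-1.70500 |R|=0.07757 →hi
  mid=-2.47639 |R|=0.94121 →hi
  mid=-2.86208 |R|=1.67378 →lo
  mid=-2.66923 |R|=1.27646 →lo
  mid=-2.57281 |R|=1.10152 →lo
  mid=-2.52460 |R|=1.01959 →lo
  mid=-2.50049 |R|=0.97997 →hi
  mid=-2.51255 |R|=0.99967 →hi
  ...
  [-2.51292,-2.51273] ⇒ x*=-2.5127
Stable set (-2.5127, 0).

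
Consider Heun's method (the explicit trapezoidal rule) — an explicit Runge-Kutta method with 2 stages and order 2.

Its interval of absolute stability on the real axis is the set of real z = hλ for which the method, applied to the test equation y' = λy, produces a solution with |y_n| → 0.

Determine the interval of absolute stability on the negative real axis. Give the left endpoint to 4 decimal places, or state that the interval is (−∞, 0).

(-2.0000, 0).

Set f=λy, z=hλ:
  order 2, 2-stage ⇒ R(z)=1+z+z^2/2
  (e.g. R(-1.12)=0.50720, |R|=0.50720)

Solve |R(x)|<1 on ℝ⁻.
x=-1.12: |R|=0.5072
|R(-1.69)|=0.7380 |R(-1.35)|=0.5613 |R(-1.28)|=0.5392
Bisect:
  x_lo=-2.8624 |R|=2.2343  x_hi=-0.0574 |R|=0.9442
  mid=-1.45994 |R|=0.60577 →hi
  mid=-2.16119 |R|=1.17418 →lo
  mid=-1.81056 |R|=0.82851 →hi
  mid=-1.98588 |R|=0.98598 →hi
  mid=-2.07353 |R|=1.07624 →lo
  mid=-2.02971 |R|=1.03015 →lo
  mid=-2.00779 |R|=1.00782 →lo
  ...
  [-2.00009,-1.99992] ⇒ x*=-2.0000
So |R|<1 on (-2.0000, 0).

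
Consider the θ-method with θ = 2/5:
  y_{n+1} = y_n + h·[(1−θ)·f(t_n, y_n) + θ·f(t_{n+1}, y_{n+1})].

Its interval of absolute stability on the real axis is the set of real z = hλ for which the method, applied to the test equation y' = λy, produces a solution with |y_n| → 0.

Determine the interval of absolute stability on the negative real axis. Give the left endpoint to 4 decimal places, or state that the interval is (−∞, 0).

Set f=λy, z=hλ:
  y_{n+1} = y_n + z·[3/5·y_n + 2/5·y_{n+1}] ⇒ (1 − 2/5z)y_{n+1} = (1 + 3/5z)y_n
  ⇒ R(z) = (1 + 3/5z)/(1 − 2/5z).

Find x<0 with |R(x)|<1.
x=-1.48: |R|=0.0704
R=−1: 1+3/5x = −1+2/5x ⇒ -1/5x=2 ⇒ x=2/(-1/5)=-10.0000
Confirm numerically:
  x=-9.001: |R|=0.95657 <1
  x=-7.031: |R|=0.84425 <1
  x=-4.266: |R|=0.57626 <1
  x=-10.479: |R|=1.01845 >1
  x=-10.286: |R|=1.01118 >1
  x=-10.267: |R|=1.01046 >1
Stable set (-10.0000, 0).

(-10.0000, 0).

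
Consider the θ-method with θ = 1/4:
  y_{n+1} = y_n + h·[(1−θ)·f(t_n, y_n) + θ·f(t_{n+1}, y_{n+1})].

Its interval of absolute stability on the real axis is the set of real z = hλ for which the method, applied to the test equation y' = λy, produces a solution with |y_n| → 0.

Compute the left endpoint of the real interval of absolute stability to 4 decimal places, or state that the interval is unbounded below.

z* = -4.0000.

On y'=λy, z=hλ:
  y_{n+1} = y_n + z·[3/4·y_n + 1/4·y_{n+1}] ⇒ (1 − 1/4z)y_{n+1} = (1 + 3/4z)y_n
  R(z) = (1 + 3/4z)/(1 − 1/4z).

Find x<0 with |R(x)|<1.
x=-0.68: |R|=0.4188
R=−1: 1+3/4x = −1+1/4x ⇒ -1/2x=2 ⇒ x=2/(-1/2)=-4.0000
Confirm numerically:
  x=-3.833: |R|=0.95736 <1
  x=-3.414: |R|=0.84192 <1
  x=-3.115: |R|=0.75123 <1
  x=-4.581: |R|=1.13542 >1
  x=-4.337: |R|=1.08084 >1
  x=-4.255: |R|=1.06178 >1
Interval (-4.0000, 0).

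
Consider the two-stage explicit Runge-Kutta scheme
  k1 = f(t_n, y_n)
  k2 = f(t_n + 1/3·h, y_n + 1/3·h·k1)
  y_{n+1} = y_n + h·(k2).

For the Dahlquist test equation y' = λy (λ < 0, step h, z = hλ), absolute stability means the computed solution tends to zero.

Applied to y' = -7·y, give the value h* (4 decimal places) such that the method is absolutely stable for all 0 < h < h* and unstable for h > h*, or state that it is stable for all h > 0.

With y'=λy (z=hλ):
  k1=λy_n ⇒ h·k1=z·y_n;  k2=λ(1+1/3z)y_n ⇒ h·k2=z(1+1/3z)y_n
  y_{n+1}/y_n = 1 + z(1+1/3z) = 1 + z + 1/3z²
  Hence R(z) = 1 + z + 1/3z².

Boundary: |R(x)|=1, x<0.
x=-0.6: |R|=0.5200
R=1: x+1/3x²=0 ⇒ x=−3=-3.0000; min R=1−1/(4·1/3)=0.2500>−1
Confirm numerically:
  x=-2.956: |R|=0.95665 <1
  x=-1.567: |R|=0.25150 <1
  x=-1.240: |R|=0.27253 <1
  x=-3.513: |R|=1.60072 >1
  x=-3.136: |R|=1.14217 >1
Interval (-3.0000, 0).

(-3.0000,0); λ=-7 ⇒ h* = (3)/7 = 0.4286.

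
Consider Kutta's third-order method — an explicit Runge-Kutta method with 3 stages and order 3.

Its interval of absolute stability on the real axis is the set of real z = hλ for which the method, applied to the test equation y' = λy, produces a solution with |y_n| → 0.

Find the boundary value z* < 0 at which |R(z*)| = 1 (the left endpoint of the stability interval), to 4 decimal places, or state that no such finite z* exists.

z* = -2.5127.

Set f=λy, z=hλ:
  order 3, 3-stage ⇒ R(z)=1+z+z^2/2+z^3/6
  (e.g. R(-1.48)=0.07490, |R|=0.07490)

Find x<0 with |R(x)|<1.
x=-1.48: |R|=0.0749
|R(-2.87)|=1.6915 |R(-1.35)|=0.1512 |R(-0.96)|=0.3533
Bisect:
  x_lo=-3.1491 |R|=2.3954  x_hi=-0.3537 |R|=0.7015
  mid=-1.75136 |R|=0.11304 →hi
  mid=-2.45021 |R|=0.90010 →hi
  mid=-2.79964 |R|=1.53789 →lo
  mid=-2.62492 |R|=1.19420 →lo
  mid=-2.53757 |R|=1.04128 →lo
  mid=-2.49389 |R|=0.96926 →hi
  mid=-2.51573 |R|=1.00491 →lo
  ...
  [-2.51283,-2.51266] ⇒ x*=-2.5127
So |R|<1 on (-2.5127, 0).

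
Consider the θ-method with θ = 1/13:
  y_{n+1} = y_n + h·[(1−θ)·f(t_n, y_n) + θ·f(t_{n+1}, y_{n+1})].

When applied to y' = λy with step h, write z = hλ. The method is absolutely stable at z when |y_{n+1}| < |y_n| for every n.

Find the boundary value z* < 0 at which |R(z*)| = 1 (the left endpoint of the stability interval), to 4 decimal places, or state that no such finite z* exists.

z* = -2.3636.

On y'=λy, z=hλ:
  y_{n+1} = y_n + z·[12/13·y_n + 1/13·y_{n+1}] ⇒ (1 − 1/13z)y_{n+1} = (1 + 12/13z)y_n
  Hence R(z) = (1 + 12/13z)/(1 − 1/13z).

Solve |R(x)|<1 on ℝ⁻.
x=-1.29: |R|=0.1735
R=−1: 1+12/13x = −1+1/13x ⇒ -11/13x=2 ⇒ x=2/(-11/13)=-2.3636
Confirm numerically:
  x=-1.951: |R|=0.69641 <1
  x=-1.714: |R|=0.51434 <1
  x=-1.631: |R|=0.44918 <1
  x=-1.202: |R|=0.10027 <1
  x=-2.948: |R|=1.40306 >1
  x=-2.394: |R|=1.02170 >1
So |R|<1 on (-2.3636, 0).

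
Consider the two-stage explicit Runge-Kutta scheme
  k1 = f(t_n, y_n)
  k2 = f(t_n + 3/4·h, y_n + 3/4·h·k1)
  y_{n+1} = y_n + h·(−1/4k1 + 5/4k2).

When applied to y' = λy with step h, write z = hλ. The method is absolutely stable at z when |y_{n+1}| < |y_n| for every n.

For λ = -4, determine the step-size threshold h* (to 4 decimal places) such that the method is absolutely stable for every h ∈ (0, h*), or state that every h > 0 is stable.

(-1.0667,0); λ=-4 ⇒ h* = (16/15)/4 = 0.2667.

On y'=λy, z=hλ:
  k1=λy_n ⇒ h·k1=z·y_n;  k2=λ(1+3/4z)y_n ⇒ h·k2=z(1+3/4z)y_n
  y_{n+1}/y_n = 1 − 1/4z + 5/4z(1+3/4z) = 1 + z + 15/16z²
  so R(z) = 1 + z + 15/16z².

Need |R(x)|<1, x<0.
x=-0.77: |R|=0.7858
R=1: x+15/16x²=0 ⇒ x=−16/15=-1.0667; min R=1−1/(4·15/16)=0.7333>−1
Confirm numerically:
  x=-0.980: |R|=0.92037 <1
  x=-0.971: |R|=0.91291 <1
  x=-0.650: |R|=0.74609 <1
  x=-0.561: |R|=0.73405 <1
  x=-1.538: |R|=1.67960 >1
  x=-1.223: |R|=1.17925 >1
Interval (-1.0667, 0).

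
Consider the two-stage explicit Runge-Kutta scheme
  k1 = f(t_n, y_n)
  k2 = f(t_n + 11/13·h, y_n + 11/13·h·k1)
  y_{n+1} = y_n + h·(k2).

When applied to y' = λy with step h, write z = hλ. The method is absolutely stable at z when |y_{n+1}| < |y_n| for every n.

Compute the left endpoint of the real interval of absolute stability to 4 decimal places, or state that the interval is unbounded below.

z* = -1.1818.

Set f=λy, z=hλ:
  k1=λy_n ⇒ h·k1=z·y_n;  k2=λ(1+11/13z)y_n ⇒ h·k2=z(1+11/13z)y_n
  y_{n+1}/y_n = 1 + z(1+11/13z) = 1 + z + 11/13z²
  ⇒ R(z) = 1 + z + 11/13z².

Solve |R(x)|<1 on ℝ⁻.
x=-1.69: |R|=1.7267
R=1: x+11/13x²=0 ⇒ x=−13/11=-1.1818; min R=1−1/(4·11/13)=0.7045>−1
Confirm numerically:
  x=-0.855: |R|=0.76356 <1
  x=-0.847: |R|=0.76004 <1
  x=-0.645: |R|=0.70702 <1
  x=-1.466: |R|=1.35252 >1
  x=-1.390: |R|=1.24485 >1
  x=-1.299: |R|=1.12880 >1
So |R|<1 on (-1.1818, 0).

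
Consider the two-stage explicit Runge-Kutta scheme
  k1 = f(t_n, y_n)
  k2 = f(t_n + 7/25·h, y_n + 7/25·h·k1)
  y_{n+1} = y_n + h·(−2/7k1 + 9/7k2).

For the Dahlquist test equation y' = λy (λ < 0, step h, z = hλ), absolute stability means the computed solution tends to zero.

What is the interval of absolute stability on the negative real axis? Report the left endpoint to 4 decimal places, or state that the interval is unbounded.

z∈(-2.7778,0).

Test eqn y'=λy, z=hλ:
  k1=λy_n ⇒ h·k1=z·y_n;  k2=λ(1+7/25z)y_n ⇒ h·k2=z(1+7/25z)y_n
  y_{n+1}/y_n = 1 − 2/7z + 9/7z(1+7/25z) = 1 + z + 9/25z²
  R(z) = 1 + z + 9/25z².

Find x<0 with |R(x)|<1.
x=-1.67: |R|=0.3340
R=1: x+9/25x²=0 ⇒ x=−25/9=-2.7778; min R=1−1/(4·9/25)=0.3056>−1
Confirm numerically:
  x=-2.548: |R|=0.78923 <1
  x=-2.008: |R|=0.44354 <1
  x=-1.234: |R|=0.31419 <1
  x=-3.370: |R|=1.71848 >1
  x=-3.284: |R|=1.59848 >1
  x=-3.077: |R|=1.33145 >1
Stable set (-2.7778, 0).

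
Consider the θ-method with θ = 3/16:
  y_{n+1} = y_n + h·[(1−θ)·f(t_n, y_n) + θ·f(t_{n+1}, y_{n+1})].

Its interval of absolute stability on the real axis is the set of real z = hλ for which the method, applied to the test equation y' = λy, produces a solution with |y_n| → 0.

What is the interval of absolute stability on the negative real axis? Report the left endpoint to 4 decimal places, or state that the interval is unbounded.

Set f=λy, z=hλ:
  y_{n+1} = y_n + z·[13/16·y_n + 3/16·y_{n+1}] ⇒ (1 − 3/16z)y_{n+1} = (1 + 13/16z)y_n
  R(z) = (1 + 13/16z)/(1 − 3/16z).

Find x<0 with |R(x)|<1.
x=-0.55: |R|=0.5014
R=−1: 1+13/16x = −1+3/16x ⇒ -5/8x=2 ⇒ x=2/(-5/8)=-3.2000
Confirm numerically:
  x=-3.069: |R|=0.94803 <1
  x=-2.662: |R|=0.77570 <1
  x=-2.066: |R|=0.48914 <1
  x=-3.549: |R|=1.13097 >1
  x=-3.232: |R|=1.01245 >1
Interval (-3.2000, 0).

z∈(-3.2000,0).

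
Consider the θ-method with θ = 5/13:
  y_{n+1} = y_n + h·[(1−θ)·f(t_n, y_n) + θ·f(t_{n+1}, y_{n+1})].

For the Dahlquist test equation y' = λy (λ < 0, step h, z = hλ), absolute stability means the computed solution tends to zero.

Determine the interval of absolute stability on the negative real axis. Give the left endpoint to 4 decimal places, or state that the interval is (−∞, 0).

z∈(-8.6667,0).

Set f=λy, z=hλ:
  y_{n+1} = y_n + z·[8/13·y_n + 5/13·y_{n+1}] ⇒ (1 − 5/13z)y_{n+1} = (1 + 8/13z)y_n
  so R(z) = (1 + 8/13z)/(1 − 5/13z).

Boundary: |R(x)|=1, x<0.
x=-0.45: |R|=0.6164
R=−1: 1+8/13x = −1+5/13x ⇒ -3/13x=2 ⇒ x=2/(-3/13)=-8.6667
Confirm numerically:
  x=-8.515: |R|=0.99181 <1
  x=-8.239: |R|=0.97633 <1
  x=-5.708: |R|=0.78633 <1
  x=-4.499: |R|=0.64775 <1
  x=-9.256: |R|=1.02982 >1
  x=-8.946: |R|=1.01452 >1
  x=-8.945: |R|=1.01447 >1
Interval (-8.6667, 0).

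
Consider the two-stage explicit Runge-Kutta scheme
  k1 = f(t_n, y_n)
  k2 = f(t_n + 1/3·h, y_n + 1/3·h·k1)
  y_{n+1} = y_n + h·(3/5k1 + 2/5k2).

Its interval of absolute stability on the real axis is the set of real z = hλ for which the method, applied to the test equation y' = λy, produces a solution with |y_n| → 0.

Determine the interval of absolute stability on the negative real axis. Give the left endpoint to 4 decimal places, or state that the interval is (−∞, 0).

On y'=λy, z=hλ:
  k1=λy_n ⇒ h·k1=z·y_n;  k2=λ(1+1/3z)y_n ⇒ h·k2=z(1+1/3z)y_n
  y_{n+1}/y_n = 1 + 3/5z + 2/5z(1+1/3z) = 1 + z + 2/15z²
  Hence R(z) = 1 + z + 2/15z².

Solve |R(x)|<1 on ℝ⁻.
x=-1.58: |R|=0.2471
R=1: x+2/15x²=0 ⇒ x=−15/2=-7.5000; min R=1−1/(4·2/15)=-0.8750>−1
Confirm numerically:
  x=-6.493: |R|=0.12821 <1
  x=-6.175: |R|=0.09092 <1
  x=-3.458: |R|=0.86363 <1
  x=-7.763: |R|=1.27222 >1
  x=-7.743: |R|=1.25087 >1
  x=-7.580: |R|=1.08085 >1
So |R|<1 on (-7.5000, 0).

(-7.5000, 0).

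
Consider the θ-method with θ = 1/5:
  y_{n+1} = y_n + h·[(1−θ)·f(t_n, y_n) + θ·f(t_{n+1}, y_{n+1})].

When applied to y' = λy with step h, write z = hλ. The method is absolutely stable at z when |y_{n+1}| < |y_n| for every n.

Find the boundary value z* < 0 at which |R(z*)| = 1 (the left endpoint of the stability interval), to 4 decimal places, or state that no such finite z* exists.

left endpoint -3.3333.

On y'=λy, z=hλ:
  y_{n+1} = y_n + z·[4/5·y_n + 1/5·y_{n+1}] ⇒ (1 − 1/5z)y_{n+1} = (1 + 4/5z)y_n
  Hence R(z) = (1 + 4/5z)/(1 − 1/5z).

Need |R(x)|<1, x<0.
x=-0.55: |R|=0.5045
R=−1: 1+4/5x = −1+1/5x ⇒ -3/5x=2 ⇒ x=2/(-3/5)=-3.3333
Confirm numerically:
  x=-3.134: |R|=0.92648 <1
  x=-2.722: |R|=0.76250 <1
  x=-2.584: |R|=0.70359 <1
  x=-1.572: |R|=0.19598 <1
  x=-3.763: |R|=1.14710 >1
  x=-3.746: |R|=1.14155 >1
Interval (-3.3333, 0).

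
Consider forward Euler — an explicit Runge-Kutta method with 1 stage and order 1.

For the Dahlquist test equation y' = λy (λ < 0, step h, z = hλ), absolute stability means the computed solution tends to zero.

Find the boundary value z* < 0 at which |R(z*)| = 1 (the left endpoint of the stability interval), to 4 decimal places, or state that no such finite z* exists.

With y'=λy (z=hλ):
  order 1, 1-stage ⇒ R(z)=1+z
  (e.g. R(-1.21)=-0.21000, |R|=0.21000)

Find x<0 with |R(x)|<1.
x=-1.21: |R|=0.2100
|R(-1.97)|=0.9700 |R(-1.65)|=0.6500 |R(-1.47)|=0.4700
Bisect:
  x_lo=-2.8512 |R|=1.8512  x_hi=-0.3217 |R|=0.6783
  mid=-1.58646 |R|=0.58646 →hi
  mid=-2.21885 |R|=1.21885 →lo
  mid=-1.90266 |R|=0.90266 →hi
  mid=-2.06076 |R|=1.06076 →lo
  mid=-1.98171 |R|=0.98171 →hi
  mid=-2.02123 |R|=1.02123 →lo
  mid=-2.00147 |R|=1.00147 →lo
  mid=-1.99159 |R|=0.99159 →hi
  ...
  [-2.00008,-1.99993] ⇒ x*=-2.0000
Stable set (-2.0000, 0).

left endpoint -2.0000.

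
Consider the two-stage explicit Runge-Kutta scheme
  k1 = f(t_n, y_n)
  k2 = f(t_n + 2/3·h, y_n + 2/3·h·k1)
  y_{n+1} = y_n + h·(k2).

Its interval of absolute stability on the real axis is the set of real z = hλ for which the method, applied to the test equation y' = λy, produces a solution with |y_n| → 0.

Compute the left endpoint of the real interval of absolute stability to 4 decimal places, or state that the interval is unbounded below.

left endpoint -1.5000.

Test eqn y'=λy, z=hλ:
  k1=λy_n ⇒ h·k1=z·y_n;  k2=λ(1+2/3z)y_n ⇒ h·k2=z(1+2/3z)y_n
  y_{n+1}/y_n = 1 + z(1+2/3z) = 1 + z + 2/3z²
  Hence R(z) = 1 + z + 2/3z².

Boundary: |R(x)|=1, x<0.
x=-0.63: |R|=0.6346
R=1: x+2/3x²=0 ⇒ x=−3/2=-1.5000; min R=1−1/(4·2/3)=0.6250>−1
Confirm numerically:
  x=-1.258: |R|=0.79704 <1
  x=-0.718: |R|=0.62568 <1
  x=-0.672: |R|=0.62906 <1
  x=-1.925: |R|=1.54542 >1
  x=-1.542: |R|=1.04318 >1
  x=-1.526: |R|=1.02645 >1
Interval (-1.5000, 0).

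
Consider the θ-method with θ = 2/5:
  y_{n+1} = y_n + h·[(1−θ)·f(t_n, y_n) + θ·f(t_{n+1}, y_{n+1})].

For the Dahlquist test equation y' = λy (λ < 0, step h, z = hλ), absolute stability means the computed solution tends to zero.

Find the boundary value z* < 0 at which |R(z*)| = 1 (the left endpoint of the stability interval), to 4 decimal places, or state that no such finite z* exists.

left endpoint -10.0000.

Set f=λy, z=hλ:
  y_{n+1} = y_n + z·[3/5·y_n + 2/5·y_{n+1}] ⇒ (1 − 2/5z)y_{n+1} = (1 + 3/5z)y_n
  ⇒ R(z) = (1 + 3/5z)/(1 − 2/5z).

Find x<0 with |R(x)|<1.
x=-1.5: |R|=0.0625
R=−1: 1+3/5x = −1+2/5x ⇒ -1/5x=2 ⇒ x=2/(-1/5)=-10.0000
Confirm numerically:
  x=-9.832: |R|=0.99319 <1
  x=-8.048: |R|=0.90747 <1
  x=-5.910: |R|=0.75684 <1
  x=-5.473: |R|=0.71610 <1
  x=-10.479: |R|=1.01845 >1
  x=-10.321: |R|=1.01252 >1
So |R|<1 on (-10.0000, 0).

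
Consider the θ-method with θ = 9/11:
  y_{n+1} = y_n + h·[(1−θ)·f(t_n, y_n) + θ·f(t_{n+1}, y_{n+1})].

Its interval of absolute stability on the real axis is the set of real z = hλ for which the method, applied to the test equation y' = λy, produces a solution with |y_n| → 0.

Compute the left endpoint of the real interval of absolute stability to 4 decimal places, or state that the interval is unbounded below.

unbounded; (−∞, 0).

On y'=λy, z=hλ:
  y_{n+1} = y_n + z·[2/11·y_n + 9/11·y_{n+1}] ⇒ (1 − 9/11z)y_{n+1} = (1 + 2/11z)y_n
  ⇒ R(z) = (1 + 2/11z)/(1 − 9/11z).

Find x<0 with |R(x)|<1.
x=-0.39: |R|=0.7043
x=-2: |R|=0.2414
x=-10: |R|=0.0891
x=-100: |R|=0.2075
θ=9/11≥1/2 ⇒ |1+2/11x|<|1−9/11x| ∀x<0 ⇒ unbounded interval.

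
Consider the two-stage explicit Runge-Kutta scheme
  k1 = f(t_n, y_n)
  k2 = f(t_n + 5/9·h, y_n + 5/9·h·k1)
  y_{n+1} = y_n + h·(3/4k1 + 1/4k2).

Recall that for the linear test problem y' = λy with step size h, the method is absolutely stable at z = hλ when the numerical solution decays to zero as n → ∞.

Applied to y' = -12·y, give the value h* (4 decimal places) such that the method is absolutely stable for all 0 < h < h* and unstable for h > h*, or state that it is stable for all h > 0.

(-7.2000,0); λ=-12 ⇒ h* = (36/5)/12 = 0.6000.

Set f=λy, z=hλ:
  k1=λy_n ⇒ h·k1=z·y_n;  k2=λ(1+5/9z)y_n ⇒ h·k2=z(1+5/9z)y_n
  y_{n+1}/y_n = 1 + 3/4z + 1/4z(1+5/9z) = 1 + z + 5/36z²
  ⇒ R(z) = 1 + z + 5/36z².

Need |R(x)|<1, x<0.
x=-1.47: |R|=0.1699
R=1: x+5/36x²=0 ⇒ x=−36/5=-7.2000; min R=1−1/(4·5/36)=-0.8000>−1
Confirm numerically:
  x=-3.851: |R|=0.79125 <1
  x=-3.811: |R|=0.79382 <1
  x=-3.042: |R|=0.75675 <1
  x=-7.721: |R|=1.55870 >1
  x=-7.654: |R|=1.48263 >1
Interval (-7.2000, 0).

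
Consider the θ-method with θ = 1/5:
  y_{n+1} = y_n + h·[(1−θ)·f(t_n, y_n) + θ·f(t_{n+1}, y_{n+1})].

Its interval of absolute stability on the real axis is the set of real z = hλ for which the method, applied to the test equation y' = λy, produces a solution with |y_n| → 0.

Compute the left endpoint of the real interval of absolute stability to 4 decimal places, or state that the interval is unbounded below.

On y'=λy, z=hλ:
  y_{n+1} = y_n + z·[4/5·y_n + 1/5·y_{n+1}] ⇒ (1 − 1/5z)y_{n+1} = (1 + 4/5z)y_n
  so R(z) = (1 + 4/5z)/(1 − 1/5z).

Solve |R(x)|<1 on ℝ⁻.
x=-1.75: |R|=0.2963
R=−1: 1+4/5x = −1+1/5x ⇒ -3/5x=2 ⇒ x=2/(-3/5)=-3.3333
Confirm numerically:
  x=-2.401: |R|=0.62208 <1
  x=-2.206: |R|=0.53067 <1
  x=-1.801: |R|=0.32407 <1
  x=-1.449: |R|=0.12343 <1
  x=-3.830: |R|=1.16874 >1
  x=-3.372: |R|=1.01386 >1
  x=-3.358: |R|=1.00885 >1
Stable set (-3.3333, 0).

z* = -3.3333.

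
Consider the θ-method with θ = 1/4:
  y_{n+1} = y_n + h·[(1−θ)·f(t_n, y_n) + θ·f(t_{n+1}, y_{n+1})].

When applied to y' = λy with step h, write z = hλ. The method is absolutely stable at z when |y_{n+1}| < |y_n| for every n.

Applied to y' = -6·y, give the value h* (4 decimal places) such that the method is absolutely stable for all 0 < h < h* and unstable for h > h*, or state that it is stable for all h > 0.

Set f=λy, z=hλ:
  y_{n+1} = y_n + z·[3/4·y_n + 1/4·y_{n+1}] ⇒ (1 − 1/4z)y_{n+1} = (1 + 3/4z)y_n
  so R(z) = (1 + 3/4z)/(1 − 1/4z).

Need |R(x)|<1, x<0.
x=-0.66: |R|=0.4335
R=−1: 1+3/4x = −1+1/4x ⇒ -1/2x=2 ⇒ x=2/(-1/2)=-4.0000
Confirm numerically:
  x=-3.775: |R|=0.94212 <1
  x=-3.475: |R|=0.85953 <1
  x=-3.317: |R|=0.81331 <1
  x=-3.290: |R|=0.80521 <1
  x=-4.419: |R|=1.09954 >1
  x=-4.401: |R|=1.09546 >1
  x=-4.289: |R|=1.06973 >1
So |R|<1 on (-4.0000, 0).

(-4.0000,0); λ=-6 ⇒ h* = (4)/6 = 0.6667.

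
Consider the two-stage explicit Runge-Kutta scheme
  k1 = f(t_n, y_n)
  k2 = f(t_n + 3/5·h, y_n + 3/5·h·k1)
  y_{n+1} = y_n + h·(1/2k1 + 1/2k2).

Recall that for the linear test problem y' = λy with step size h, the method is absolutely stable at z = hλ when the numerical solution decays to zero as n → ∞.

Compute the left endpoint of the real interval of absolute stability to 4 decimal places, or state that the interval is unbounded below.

left endpoint -3.3333.

With y'=λy (z=hλ):
  k1=λy_n ⇒ h·k1=z·y_n;  k2=λ(1+3/5z)y_n ⇒ h·k2=z(1+3/5z)y_n
  y_{n+1}/y_n = 1 + 1/2z + 1/2z(1+3/5z) = 1 + z + 3/10z²
  R(z) = 1 + z + 3/10z².

Boundary: |R(x)|=1, x<0.
x=-0.65: |R|=0.4768
R=1: x+3/10x²=0 ⇒ x=−10/3=-3.3333; min R=1−1/(4·3/10)=0.1667>−1
Confirm numerically:
  x=-3.273: |R|=0.94076 <1
  x=-2.511: |R|=0.38054 <1
  x=-2.253: |R|=0.26980 <1
  x=-1.949: |R|=0.19058 <1
  x=-3.910: |R|=1.67643 >1
  x=-3.747: |R|=1.46500 >1
  x=-3.588: |R|=1.27412 >1
Interval (-3.3333, 0).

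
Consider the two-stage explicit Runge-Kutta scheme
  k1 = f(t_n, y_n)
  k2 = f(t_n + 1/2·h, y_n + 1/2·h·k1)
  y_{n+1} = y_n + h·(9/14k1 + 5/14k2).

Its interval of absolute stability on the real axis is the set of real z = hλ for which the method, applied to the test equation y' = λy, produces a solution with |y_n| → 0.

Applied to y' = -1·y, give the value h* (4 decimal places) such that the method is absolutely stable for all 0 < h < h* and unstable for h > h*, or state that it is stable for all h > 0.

Test eqn y'=λy, z=hλ:
  k1=λy_n ⇒ h·k1=z·y_n;  k2=λ(1+1/2z)y_n ⇒ h·k2=z(1+1/2z)y_n
  y_{n+1}/y_n = 1 + 9/14z + 5/14z(1+1/2z) = 1 + z + 5/28z²
  ⇒ R(z) = 1 + z + 5/28z².

Need |R(x)|<1, x<0.
x=-1.33: |R|=0.0141
R=1: x+5/28x²=0 ⇒ x=−28/5=-5.6000; min R=1−1/(4·5/28)=-0.4000>−1
Confirm numerically:
  x=-4.821: |R|=0.32936 <1
  x=-4.169: |R|=0.06533 <1
  x=-3.382: |R|=0.33951 <1
  x=-3.065: |R|=0.38746 <1
  x=-5.894: |R|=1.30943 >1
  x=-5.844: |R|=1.25463 >1
Stable set (-5.6000, 0).

(-5.6000,0); λ=-1 ⇒ h* = (28/5)/1 = 5.6000.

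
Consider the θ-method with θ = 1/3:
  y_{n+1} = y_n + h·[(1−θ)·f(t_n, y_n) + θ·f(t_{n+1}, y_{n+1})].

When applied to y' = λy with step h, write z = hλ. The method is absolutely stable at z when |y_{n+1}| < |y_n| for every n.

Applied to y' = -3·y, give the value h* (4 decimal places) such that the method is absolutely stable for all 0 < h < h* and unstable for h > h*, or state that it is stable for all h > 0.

Test eqn y'=λy, z=hλ:
  y_{n+1} = y_n + z·[2/3·y_n + 1/3·y_{n+1}] ⇒ (1 − 1/3z)y_{n+1} = (1 + 2/3z)y_n
  ⇒ R(z) = (1 + 2/3z)/(1 − 1/3z).

Find x<0 with |R(x)|<1.
x=-1.58: |R|=0.0349
R=−1: 1+2/3x = −1+1/3x ⇒ -1/3x=2 ⇒ x=2/(-1/3)=-6.0000
Confirm numerically:
  x=-4.718: |R|=0.83389 <1
  x=-3.711: |R|=0.65892 <1
  x=-3.665: |R|=0.64966 <1
  x=-2.602: |R|=0.39343 <1
  x=-6.529: |R|=1.05551 >1
  x=-6.196: |R|=1.02131 >1
Interval (-6.0000, 0).

(-6.0000,0); λ=-3 ⇒ h* = (6)/3 = 2.0000.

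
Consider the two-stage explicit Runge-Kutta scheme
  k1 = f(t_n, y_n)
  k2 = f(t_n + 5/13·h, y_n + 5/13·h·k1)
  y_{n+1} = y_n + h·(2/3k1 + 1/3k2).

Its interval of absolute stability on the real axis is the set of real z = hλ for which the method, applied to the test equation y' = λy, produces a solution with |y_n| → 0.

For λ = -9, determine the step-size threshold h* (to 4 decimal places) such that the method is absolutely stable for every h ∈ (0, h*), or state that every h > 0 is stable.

On y'=λy, z=hλ:
  k1=λy_n ⇒ h·k1=z·y_n;  k2=λ(1+5/13z)y_n ⇒ h·k2=z(1+5/13z)y_n
  y_{n+1}/y_n = 1 + 2/3z + 1/3z(1+5/13z) = 1 + z + 5/39z²
  Hence R(z) = 1 + z + 5/39z².

Boundary: |R(x)|=1, x<0.
x=-0.48: |R|=0.5495
R=1: x+5/39x²=0 ⇒ x=−39/5=-7.8000; min R=1−1/(4·5/39)=-0.9500>−1
Confirm numerically:
  x=-7.478: |R|=0.69129 <1
  x=-6.103: |R|=0.32779 <1
  x=-5.254: |R|=0.71496 <1
  x=-4.371: |R|=0.92156 <1
  x=-8.264: |R|=1.49160 >1
  x=-7.961: |R|=1.16432 >1
  x=-7.927: |R|=1.12907 >1
Interval (-7.8000, 0).

(-7.8000,0); λ=-9 ⇒ h* = (39/5)/9 = 0.8667.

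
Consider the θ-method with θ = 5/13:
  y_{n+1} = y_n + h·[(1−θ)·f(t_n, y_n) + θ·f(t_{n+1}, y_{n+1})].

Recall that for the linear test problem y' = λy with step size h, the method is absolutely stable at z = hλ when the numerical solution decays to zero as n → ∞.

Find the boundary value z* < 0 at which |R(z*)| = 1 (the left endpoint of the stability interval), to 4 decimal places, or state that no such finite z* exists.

With y'=λy (z=hλ):
  y_{n+1} = y_n + z·[8/13·y_n + 5/13·y_{n+1}] ⇒ (1 − 5/13z)y_{n+1} = (1 + 8/13z)y_n
  R(z) = (1 + 8/13z)/(1 − 5/13z).

Solve |R(x)|<1 on ℝ⁻.
x=-1.48: |R|=0.0569
R=−1: 1+8/13x = −1+5/13x ⇒ -3/13x=2 ⇒ x=2/(-3/13)=-8.6667
Confirm numerically:
  x=-7.207: |R|=0.91070 <1
  x=-7.124: |R|=0.90481 <1
  x=-6.559: |R|=0.86193 <1
  x=-4.548: |R|=0.65428 <1
  x=-9.170: |R|=1.02566 >1
  x=-8.978: |R|=1.01613 >1
  x=-8.892: |R|=1.01176 >1
Interval (-8.6667, 0).

z* = -8.6667.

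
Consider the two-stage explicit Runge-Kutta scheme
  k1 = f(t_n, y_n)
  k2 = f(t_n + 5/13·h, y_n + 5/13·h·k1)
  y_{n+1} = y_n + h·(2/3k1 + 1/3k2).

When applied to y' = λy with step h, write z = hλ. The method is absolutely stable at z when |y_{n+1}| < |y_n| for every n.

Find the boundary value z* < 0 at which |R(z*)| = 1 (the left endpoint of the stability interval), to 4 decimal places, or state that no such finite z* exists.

z* = -7.8000.

Test eqn y'=λy, z=hλ:
  k1=λy_n ⇒ h·k1=z·y_n;  k2=λ(1+5/13z)y_n ⇒ h·k2=z(1+5/13z)y_n
  y_{n+1}/y_n = 1 + 2/3z + 1/3z(1+5/13z) = 1 + z + 5/39z²
  ⇒ R(z) = 1 + z + 5/39z².

Boundary: |R(x)|=1, x<0.
x=-0.33: |R|=0.6840
R=1: x+5/39x²=0 ⇒ x=−39/5=-7.8000; min R=1−1/(4·5/39)=-0.9500>−1
Confirm numerically:
  x=-4.913: |R|=0.81844 <1
  x=-4.277: |R|=0.93178 <1
  x=-3.956: |R|=0.94960 <1
  x=-8.215: |R|=1.43708 >1
  x=-7.921: |R|=1.12288 >1
Stable set (-7.8000, 0).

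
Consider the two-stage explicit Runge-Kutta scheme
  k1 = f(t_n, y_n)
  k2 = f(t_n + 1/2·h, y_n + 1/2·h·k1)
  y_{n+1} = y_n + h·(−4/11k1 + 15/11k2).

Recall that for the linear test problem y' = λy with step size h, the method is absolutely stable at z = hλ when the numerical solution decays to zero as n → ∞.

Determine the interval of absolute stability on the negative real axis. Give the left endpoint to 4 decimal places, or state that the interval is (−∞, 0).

(-1.4667, 0).

Test eqn y'=λy, z=hλ:
  k1=λy_n ⇒ h·k1=z·y_n;  k2=λ(1+1/2z)y_n ⇒ h·k2=z(1+1/2z)y_n
  y_{n+1}/y_n = 1 − 4/11z + 15/11z(1+1/2z) = 1 + z + 15/22z²
  so R(z) = 1 + z + 15/22z².

Boundary: |R(x)|=1, x<0.
x=-0.89: |R|=0.6501
R=1: x+15/22x²=0 ⇒ x=−22/15=-1.4667; min R=1−1/(4·15/22)=0.6333>−1
Confirm numerically:
  x=-1.434: |R|=0.96806 <1
  x=-1.193: |R|=0.77740 <1
  x=-0.771: |R|=0.63430 <1
  x=-1.998: |R|=1.72382 >1
  x=-1.928: |R|=1.60644 >1
  x=-1.511: |R|=1.04567 >1
Stable set (-1.4667, 0).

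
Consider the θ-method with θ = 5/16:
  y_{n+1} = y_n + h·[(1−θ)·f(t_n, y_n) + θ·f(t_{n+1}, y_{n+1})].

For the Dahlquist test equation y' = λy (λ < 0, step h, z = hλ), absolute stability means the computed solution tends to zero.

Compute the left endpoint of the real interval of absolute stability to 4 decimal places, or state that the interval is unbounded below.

On y'=λy, z=hλ:
  y_{n+1} = y_n + z·[11/16·y_n + 5/16·y_{n+1}] ⇒ (1 − 5/16z)y_{n+1} = (1 + 11/16z)y_n
  so R(z) = (1 + 11/16z)/(1 − 5/16z).

Need |R(x)|<1, x<0.
x=-1.36: |R|=0.0456
R=−1: 1+11/16x = −1+5/16x ⇒ -3/8x=2 ⇒ x=2/(-3/8)=-5.3333
Confirm numerically:
  x=-4.311: |R|=0.83667 <1
  x=-3.363: |R|=0.63974 <1
  x=-2.593: |R|=0.43235 <1
  x=-5.730: |R|=1.05330 >1
  x=-5.518: |R|=1.02542 >1
Stable set (-5.3333, 0).

left endpoint -5.3333.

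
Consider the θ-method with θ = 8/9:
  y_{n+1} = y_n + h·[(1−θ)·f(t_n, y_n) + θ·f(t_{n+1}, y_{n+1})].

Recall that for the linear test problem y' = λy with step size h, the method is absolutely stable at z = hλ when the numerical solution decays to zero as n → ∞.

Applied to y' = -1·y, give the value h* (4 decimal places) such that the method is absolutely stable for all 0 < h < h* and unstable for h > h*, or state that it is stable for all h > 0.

Set f=λy, z=hλ:
  y_{n+1} = y_n + z·[1/9·y_n + 8/9·y_{n+1}] ⇒ (1 − 8/9z)y_{n+1} = (1 + 1/9z)y_n
  R(z) = (1 + 1/9z)/(1 − 8/9z).

Need |R(x)|<1, x<0.
x=-1.45: |R|=0.3665
x=-2: |R|=0.2800
x=-10: |R|=0.0112
x=-100: |R|=0.1125
θ=8/9≥1/2 ⇒ |1+1/9x|<|1−8/9x| ∀x<0 ⇒ interval (−∞,0).

interval (−∞, 0). Any h>0 works for λ=-1.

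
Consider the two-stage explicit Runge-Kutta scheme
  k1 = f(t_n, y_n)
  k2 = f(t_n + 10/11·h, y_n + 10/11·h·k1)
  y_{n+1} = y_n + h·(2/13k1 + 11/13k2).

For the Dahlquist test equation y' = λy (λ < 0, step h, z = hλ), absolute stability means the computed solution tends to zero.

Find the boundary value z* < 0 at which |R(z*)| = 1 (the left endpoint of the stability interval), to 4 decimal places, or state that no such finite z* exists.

left endpoint -1.3000.

Test eqn y'=λy, z=hλ:
  k1=λy_n ⇒ h·k1=z·y_n;  k2=λ(1+10/11z)y_n ⇒ h·k2=z(1+10/11z)y_n
  y_{n+1}/y_n = 1 + 2/13z + 11/13z(1+10/11z) = 1 + z + 10/13z²
  R(z) = 1 + z + 10/13z².

Boundary: |R(x)|=1, x<0.
x=-1.7: |R|=1.5231
R=1: x+10/13x²=0 ⇒ x=−13/10=-1.3000; min R=1−1/(4·10/13)=0.6750>−1
Confirm numerically:
  x=-1.115: |R|=0.84133 <1
  x=-0.979: |R|=0.75826 <1
  x=-0.860: |R|=0.70892 <1
  x=-0.586: |R|=0.67815 <1
  x=-1.759: |R|=1.62106 >1
  x=-1.533: |R|=1.27476 >1
  x=-1.435: |R|=1.14902 >1
Interval (-1.3000, 0).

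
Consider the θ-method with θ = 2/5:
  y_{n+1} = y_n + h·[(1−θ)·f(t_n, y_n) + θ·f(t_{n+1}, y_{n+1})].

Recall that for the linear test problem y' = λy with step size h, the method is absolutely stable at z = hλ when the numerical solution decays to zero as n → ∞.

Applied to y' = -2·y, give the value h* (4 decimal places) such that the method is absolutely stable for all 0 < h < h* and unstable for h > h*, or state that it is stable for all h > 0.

(-10.0000,0); λ=-2 ⇒ h* = (10)/2 = 5.0000.

With y'=λy (z=hλ):
  y_{n+1} = y_n + z·[3/5·y_n + 2/5·y_{n+1}] ⇒ (1 − 2/5z)y_{n+1} = (1 + 3/5z)y_n
  Hence R(z) = (1 + 3/5z)/(1 − 2/5z).

Boundary: |R(x)|=1, x<0.
x=-0.69: |R|=0.4592
R=−1: 1+3/5x = −1+2/5x ⇒ -1/5x=2 ⇒ x=2/(-1/5)=-10.0000
Confirm numerically:
  x=-8.521: |R|=0.93290 <1
  x=-8.431: |R|=0.92823 <1
  x=-5.123: |R|=0.68011 <1
  x=-10.394: |R|=1.01528 >1
  x=-10.076: |R|=1.00302 >1
Stable set (-10.0000, 0).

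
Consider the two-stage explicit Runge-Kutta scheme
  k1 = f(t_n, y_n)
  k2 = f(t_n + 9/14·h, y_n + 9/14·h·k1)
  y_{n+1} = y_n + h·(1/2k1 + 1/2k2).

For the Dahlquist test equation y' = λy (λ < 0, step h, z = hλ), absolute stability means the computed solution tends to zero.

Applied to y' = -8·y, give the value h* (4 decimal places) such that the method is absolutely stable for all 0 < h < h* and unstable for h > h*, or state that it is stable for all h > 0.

(-3.1111,0); λ=-8 ⇒ h* = (28/9)/8 = 0.3889.

On y'=λy, z=hλ:
  k1=λy_n ⇒ h·k1=z·y_n;  k2=λ(1+9/14z)y_n ⇒ h·k2=z(1+9/14z)y_n
  y_{n+1}/y_n = 1 + 1/2z + 1/2z(1+9/14z) = 1 + z + 9/28z²
  R(z) = 1 + z + 9/28z².

Solve |R(x)|<1 on ℝ⁻.
x=-0.33: |R|=0.7050
R=1: x+9/28x²=0 ⇒ x=−28/9=-3.1111; min R=1−1/(4·9/28)=0.2222>−1
Confirm numerically:
  x=-2.835: |R|=0.74839 <1
  x=-2.716: |R|=0.65507 <1
  x=-2.530: |R|=0.52743 <1
  x=-1.640: |R|=0.22451 <1
  x=-3.409: |R|=1.32641 >1
  x=-3.358: |R|=1.26648 >1
  x=-3.291: |R|=1.19029 >1
Interval (-3.1111, 0).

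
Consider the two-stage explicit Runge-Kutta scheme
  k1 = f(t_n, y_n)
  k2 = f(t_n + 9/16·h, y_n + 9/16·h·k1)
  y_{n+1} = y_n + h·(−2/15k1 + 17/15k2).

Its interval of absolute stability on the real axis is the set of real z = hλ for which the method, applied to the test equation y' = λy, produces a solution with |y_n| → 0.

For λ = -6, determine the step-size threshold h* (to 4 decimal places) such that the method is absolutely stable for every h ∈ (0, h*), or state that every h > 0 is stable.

(-1.5686,0); λ=-6 ⇒ h* = (80/51)/6 = 0.2614.

With y'=λy (z=hλ):
  k1=λy_n ⇒ h·k1=z·y_n;  k2=λ(1+9/16z)y_n ⇒ h·k2=z(1+9/16z)y_n
  y_{n+1}/y_n = 1 − 2/15z + 17/15z(1+9/16z) = 1 + z + 51/80z²
  Hence R(z) = 1 + z + 51/80z².

Need |R(x)|<1, x<0.
x=-0.91: |R|=0.6179
R=1: x+51/80x²=0 ⇒ x=−80/51=-1.5686; min R=1−1/(4·51/80)=0.6078>−1
Confirm numerically:
  x=-1.497: |R|=0.93164 <1
  x=-1.403: |R|=0.85186 <1
  x=-1.367: |R|=0.82429 <1
  x=-1.094: |R|=0.66898 <1
  x=-2.157: |R|=1.80906 >1
  x=-1.897: |R|=1.39711 >1
Stable set (-1.5686, 0).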